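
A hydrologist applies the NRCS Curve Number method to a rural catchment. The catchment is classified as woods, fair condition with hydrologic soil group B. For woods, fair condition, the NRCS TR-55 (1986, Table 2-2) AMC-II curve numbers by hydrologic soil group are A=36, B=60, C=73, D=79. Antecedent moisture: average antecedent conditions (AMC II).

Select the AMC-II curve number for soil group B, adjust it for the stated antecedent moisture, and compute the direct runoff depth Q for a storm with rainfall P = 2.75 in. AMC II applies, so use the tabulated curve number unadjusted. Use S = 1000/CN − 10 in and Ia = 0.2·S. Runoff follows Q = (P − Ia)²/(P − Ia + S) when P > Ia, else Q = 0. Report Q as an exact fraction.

Q = 289/1164 in ≈ 0.248 in

NRCS table: woods, fair condition, soil group B → CN(II) = 60
CN(II) = 60; AMC II needs no correction.
S = 1000/60 − 10 = 20/3 in ≈ 6.667 in
Ia = 0.2·(20/3) = 4/3 in ≈ 1.333 in
P − Ia = 2.750 − 1.333 = 17/12 ≈ 1.417 in (> 0, runoff occurs)
Q = (17/12)²/((17/12) + 20/3) = (289/144)/(97/12) = 289/1164 in ≈ 0.248 in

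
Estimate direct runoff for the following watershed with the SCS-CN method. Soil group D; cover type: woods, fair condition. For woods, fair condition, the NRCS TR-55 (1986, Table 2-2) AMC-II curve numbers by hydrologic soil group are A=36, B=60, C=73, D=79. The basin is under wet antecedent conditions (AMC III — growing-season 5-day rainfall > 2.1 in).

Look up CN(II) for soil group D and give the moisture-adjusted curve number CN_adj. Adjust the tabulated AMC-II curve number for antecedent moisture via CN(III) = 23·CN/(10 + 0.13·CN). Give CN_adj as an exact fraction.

CN_adj = 181700/2027 ≈ 89.640

NRCS table: woods, fair condition, soil group D → CN(II) = 79
CN(III) from CN(II)=79: (23·79)/(10 + 0.13·79) = 181700/2027 ≈ 89.640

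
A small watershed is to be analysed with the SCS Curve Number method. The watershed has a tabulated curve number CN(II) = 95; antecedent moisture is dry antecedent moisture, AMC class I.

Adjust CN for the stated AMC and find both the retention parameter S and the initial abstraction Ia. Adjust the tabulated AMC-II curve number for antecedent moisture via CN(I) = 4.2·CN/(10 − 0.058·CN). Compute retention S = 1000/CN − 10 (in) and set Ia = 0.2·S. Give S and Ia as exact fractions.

Adjust CN=95 to AMC I: 4.2·95/(10 − 0.058·95) → 399 ÷ (449/100) = 39900/449 ≈ 88.864
Retention S: 1000/CN − 10 with CN=88.864 → S = 500/399 ≈ 1.253 in
Ia = 0.2·(500/399) = 100/399 in ≈ 0.251 in

S = 500/399 in ≈ 1.253 in; Ia = 100/399 in ≈ 0.251 in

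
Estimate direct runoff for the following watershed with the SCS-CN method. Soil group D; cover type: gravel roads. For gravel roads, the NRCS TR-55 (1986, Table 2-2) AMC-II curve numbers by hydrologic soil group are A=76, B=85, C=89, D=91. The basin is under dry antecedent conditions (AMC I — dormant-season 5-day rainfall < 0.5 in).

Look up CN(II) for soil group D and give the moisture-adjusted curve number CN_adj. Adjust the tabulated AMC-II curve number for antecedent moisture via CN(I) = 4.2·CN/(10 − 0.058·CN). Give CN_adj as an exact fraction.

NRCS table: gravel roads, soil group D → CN(II) = 91
Adjust CN=91 to AMC I: 4.2·91/(10 − 0.058·91) → (1911/5) ÷ (2361/500) = 63700/787 ≈ 80.940

CN_adj = 63700/787 ≈ 80.940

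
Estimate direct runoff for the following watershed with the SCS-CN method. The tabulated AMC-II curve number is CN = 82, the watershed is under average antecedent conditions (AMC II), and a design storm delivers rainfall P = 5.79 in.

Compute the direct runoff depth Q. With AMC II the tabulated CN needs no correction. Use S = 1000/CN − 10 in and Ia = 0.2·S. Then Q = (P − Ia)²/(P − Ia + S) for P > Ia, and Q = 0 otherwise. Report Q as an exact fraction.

CN(II) = 82; AMC II needs no correction.
S = 1000/82 − 10 = 90/41 in ≈ 2.195 in
Ia = 0.2S: 0.2·2.195 = 0.439 in (exactly 18/41)
P − Ia = 5.790 − 0.439 = 21939/4100 ≈ 5.351 in (> 0, runoff occurs)
Q = (21939/4100)²/((21939/4100) + 90/41) = (481319721/16810000)/(30939/4100) = 160439907/42283300 in ≈ 3.794 in

Q = 160439907/42283300 in ≈ 3.794 in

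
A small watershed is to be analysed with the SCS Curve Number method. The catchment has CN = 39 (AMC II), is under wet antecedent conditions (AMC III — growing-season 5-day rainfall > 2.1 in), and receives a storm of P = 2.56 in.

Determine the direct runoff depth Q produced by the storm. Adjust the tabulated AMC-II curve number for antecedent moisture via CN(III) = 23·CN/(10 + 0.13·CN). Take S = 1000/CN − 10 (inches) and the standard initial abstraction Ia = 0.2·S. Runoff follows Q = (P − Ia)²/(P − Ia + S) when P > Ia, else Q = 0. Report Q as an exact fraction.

Wet (AMC III): CN(III) = 23·39/(10 + 0.13·39) = 897/(1507/100) = 89700/1507 ≈ 59.522
S = 1000/(89700/1507) − 10 = 6100/897 in ≈ 6.800 in
Ia = 0.2S: 0.2·6.800 = 1.360 in (exactly 1220/897)
Excess rainfall: 2.560 − 1.360 = 1.200 in; P > Ia so Q > 0
Q: (26908/22425)² ÷ (179408/22425) = 45252529/251451525 in (≈ 0.180 in)

Q = 45252529/251451525 in ≈ 0.180 in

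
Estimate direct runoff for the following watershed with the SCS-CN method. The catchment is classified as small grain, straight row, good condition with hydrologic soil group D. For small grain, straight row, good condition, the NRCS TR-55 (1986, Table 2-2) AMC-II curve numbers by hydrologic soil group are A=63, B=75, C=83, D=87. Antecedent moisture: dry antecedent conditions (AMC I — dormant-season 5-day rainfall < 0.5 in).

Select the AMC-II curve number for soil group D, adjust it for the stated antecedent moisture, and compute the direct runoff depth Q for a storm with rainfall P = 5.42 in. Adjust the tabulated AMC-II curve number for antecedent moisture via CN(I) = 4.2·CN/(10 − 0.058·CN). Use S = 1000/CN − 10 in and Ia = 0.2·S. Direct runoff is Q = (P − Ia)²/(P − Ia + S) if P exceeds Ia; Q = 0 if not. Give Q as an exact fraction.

Q = 185000633689/68979937950 in ≈ 2.682 in

NRCS table: small grain, straight row, good condition, soil group D → CN(II) = 87
CN(I) from CN(II)=87: (4.2·87)/(10 − 0.058·87) = 182700/2477 ≈ 73.759
S = 1000/(182700/2477) − 10 = 6500/1827 in ≈ 3.558 in
Ia = 0.2·(6500/1827) = 1300/1827 in ≈ 0.712 in
P − Ia = 5.420 − 0.712 = 430117/91350 ≈ 4.708 in (> 0, runoff occurs)
Q: (430117/91350)² ÷ (755117/91350) = 185000633689/68979937950 in (≈ 2.682 in)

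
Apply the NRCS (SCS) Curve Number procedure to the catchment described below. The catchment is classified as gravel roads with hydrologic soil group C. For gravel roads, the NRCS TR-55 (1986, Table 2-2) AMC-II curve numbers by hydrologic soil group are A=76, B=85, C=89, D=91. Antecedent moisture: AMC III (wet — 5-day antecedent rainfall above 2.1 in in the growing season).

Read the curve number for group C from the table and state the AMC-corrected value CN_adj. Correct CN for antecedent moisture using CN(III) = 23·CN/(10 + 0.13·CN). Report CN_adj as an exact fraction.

CN_adj = 204700/2157 ≈ 94.900

NRCS table: gravel roads, soil group C → CN(II) = 89
Wet (AMC III): CN(III) = 23·89/(10 + 0.13·89) = 2047/(2157/100) = 204700/2157 ≈ 94.900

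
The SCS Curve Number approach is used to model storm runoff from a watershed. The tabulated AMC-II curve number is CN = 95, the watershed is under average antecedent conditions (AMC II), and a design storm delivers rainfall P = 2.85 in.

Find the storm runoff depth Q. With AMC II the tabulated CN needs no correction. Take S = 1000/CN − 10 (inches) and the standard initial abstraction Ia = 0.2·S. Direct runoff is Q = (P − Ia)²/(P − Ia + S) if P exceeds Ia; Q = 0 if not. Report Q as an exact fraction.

CN(II) = 95; AMC II needs no correction.
S = 1000/95 − 10 = 10/19 in ≈ 0.526 in
Ia = 0.2S: 0.2·0.526 = 0.105 in (exactly 2/19)
P − Ia = 2.850 − 0.105 = 1043/380 ≈ 2.745 in (> 0, runoff occurs)
Runoff Q = (P−Ia)²/(P−Ia+S) = (2.745)²/(2.745+0.526) = 1087849/472340 ≈ 2.303 in

Q = 1087849/472340 in ≈ 2.303 in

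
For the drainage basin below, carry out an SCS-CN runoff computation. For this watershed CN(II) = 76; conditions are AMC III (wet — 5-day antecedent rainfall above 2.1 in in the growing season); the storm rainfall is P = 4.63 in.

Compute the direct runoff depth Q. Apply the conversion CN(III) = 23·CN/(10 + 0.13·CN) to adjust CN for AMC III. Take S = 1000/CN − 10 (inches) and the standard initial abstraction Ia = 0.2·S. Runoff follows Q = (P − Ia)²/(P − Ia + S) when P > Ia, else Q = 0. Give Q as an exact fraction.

CN(III) from CN(II)=76: (23·76)/(10 + 0.13·76) = 43700/497 ≈ 87.928
Retention S: 1000/CN − 10 with CN=87.928 → S = 600/437 ≈ 1.373 in
Ia = 0.2S: 0.2·1.373 = 0.275 in (exactly 120/437)
Since P=4.630 > Ia=0.275: effective rainfall P−Ia = 190331/43700 in
Q = (190331/43700)²/((190331/43700) + 600/437) = (36225889561/1909690000)/(250331/43700) = 36225889561/10939464700 in ≈ 3.311 in

Q = 36225889561/10939464700 in ≈ 3.311 in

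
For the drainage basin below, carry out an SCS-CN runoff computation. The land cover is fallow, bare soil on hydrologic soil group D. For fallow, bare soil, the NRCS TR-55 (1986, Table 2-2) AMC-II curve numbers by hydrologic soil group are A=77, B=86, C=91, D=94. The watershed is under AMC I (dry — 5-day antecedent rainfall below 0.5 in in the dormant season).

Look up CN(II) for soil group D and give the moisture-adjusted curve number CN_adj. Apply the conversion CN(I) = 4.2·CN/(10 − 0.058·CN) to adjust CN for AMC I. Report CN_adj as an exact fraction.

CN_adj = 32900/379 ≈ 86.807

NRCS table: fallow, bare soil, soil group D → CN(II) = 94
CN(I) from CN(II)=94: (4.2·94)/(10 − 0.058·94) = 32900/379 ≈ 86.807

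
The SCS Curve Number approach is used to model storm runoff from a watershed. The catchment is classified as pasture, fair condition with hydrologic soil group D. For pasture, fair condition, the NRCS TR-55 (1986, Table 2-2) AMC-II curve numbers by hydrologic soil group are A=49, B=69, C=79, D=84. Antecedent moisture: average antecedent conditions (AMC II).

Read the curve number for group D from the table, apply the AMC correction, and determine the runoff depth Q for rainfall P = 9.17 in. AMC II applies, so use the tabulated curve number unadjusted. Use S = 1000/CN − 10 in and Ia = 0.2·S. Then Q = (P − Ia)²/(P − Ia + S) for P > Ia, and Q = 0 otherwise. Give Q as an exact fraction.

Q = 340660849/47159700 in ≈ 7.224 in

NRCS table: pasture, fair condition, soil group D → CN(II) = 84
CN(II) = 84; AMC II needs no correction.
Retention S: 1000/CN − 10 with CN=84.000 → S = 40/21 ≈ 1.905 in
Ia = 0.2S: 0.2·1.905 = 0.381 in (exactly 8/21)
Since P=9.170 > Ia=0.381: effective rainfall P−Ia = 18457/2100 in
Q: (18457/2100)² ÷ (22457/2100) = 340660849/47159700 in (≈ 7.224 in)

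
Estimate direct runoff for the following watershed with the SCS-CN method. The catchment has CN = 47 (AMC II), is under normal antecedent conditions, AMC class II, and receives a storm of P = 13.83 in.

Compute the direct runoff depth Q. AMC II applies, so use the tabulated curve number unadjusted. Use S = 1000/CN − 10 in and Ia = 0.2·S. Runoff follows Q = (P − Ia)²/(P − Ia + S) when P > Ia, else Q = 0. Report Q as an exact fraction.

AMC II — tabulated CN = 47 applies directly.
Max retention: S = 1000/47 − 10 = 530/47 in (≈ 11.277 in)
Ia = 0.2·(530/47) = 106/47 in ≈ 2.255 in
Excess rainfall: 13.830 − 2.255 = 11.575 in; P > Ia so Q > 0
Q = (54401/4700)²/((54401/4700) + 530/47) = (2959468801/22090000)/(107401/4700) = 2959468801/504784700 in ≈ 5.863 in

Q = 2959468801/504784700 in ≈ 5.863 in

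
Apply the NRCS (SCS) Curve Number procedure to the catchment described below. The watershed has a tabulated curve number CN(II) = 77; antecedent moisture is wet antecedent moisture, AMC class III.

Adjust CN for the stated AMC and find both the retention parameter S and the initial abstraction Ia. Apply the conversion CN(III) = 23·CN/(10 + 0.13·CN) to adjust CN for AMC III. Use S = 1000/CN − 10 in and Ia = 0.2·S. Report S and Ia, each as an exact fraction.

S = 100/77 in ≈ 1.299 in; Ia = 20/77 in ≈ 0.260 in

Adjust CN=77 to AMC III: 23·77/(10 + 0.13·77) → 1771 ÷ (2001/100) = 7700/87 ≈ 88.506
Retention S: 1000/CN − 10 with CN=88.506 → S = 100/77 ≈ 1.299 in
Initial abstraction Ia = S/5 = (100/77)/5 = 20/77 ≈ 0.260 in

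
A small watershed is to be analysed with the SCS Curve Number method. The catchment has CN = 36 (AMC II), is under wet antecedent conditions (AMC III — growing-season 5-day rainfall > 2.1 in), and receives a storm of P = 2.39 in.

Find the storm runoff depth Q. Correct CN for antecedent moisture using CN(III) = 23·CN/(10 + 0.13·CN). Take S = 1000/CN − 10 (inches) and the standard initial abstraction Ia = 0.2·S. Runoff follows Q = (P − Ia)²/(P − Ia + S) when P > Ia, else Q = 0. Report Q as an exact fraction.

Wet (AMC III): CN(III) = 23·36/(10 + 0.13·36) = 828/(367/25) = 20700/367 ≈ 56.403
Retention S: 1000/CN − 10 with CN=56.403 → S = 1600/207 ≈ 7.729 in
Initial abstraction Ia = S/5 = (1600/207)/5 = 320/207 ≈ 1.546 in
Since P=2.390 > Ia=1.546: effective rainfall P−Ia = 17473/20700 in
Q: (17473/20700)² ÷ (177473/20700) = 305305729/3673691100 in (≈ 0.083 in)

Q = 305305729/3673691100 in ≈ 0.083 in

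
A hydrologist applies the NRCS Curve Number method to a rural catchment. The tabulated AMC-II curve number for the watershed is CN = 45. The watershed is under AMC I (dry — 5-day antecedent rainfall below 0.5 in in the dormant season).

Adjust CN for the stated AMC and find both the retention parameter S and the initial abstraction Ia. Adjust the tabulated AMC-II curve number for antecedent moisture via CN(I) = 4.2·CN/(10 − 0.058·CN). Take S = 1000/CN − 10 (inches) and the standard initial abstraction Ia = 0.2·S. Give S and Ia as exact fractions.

Adjust CN=45 to AMC I: 4.2·45/(10 − 0.058·45) → 189 ÷ (739/100) = 18900/739 ≈ 25.575
Max retention: S = 1000/(18900/739) − 10 = 5500/189 in (≈ 29.101 in)
Ia = 0.2·(5500/189) = 1100/189 in ≈ 5.820 in

S = 5500/189 in ≈ 29.101 in; Ia = 1100/189 in ≈ 5.820 in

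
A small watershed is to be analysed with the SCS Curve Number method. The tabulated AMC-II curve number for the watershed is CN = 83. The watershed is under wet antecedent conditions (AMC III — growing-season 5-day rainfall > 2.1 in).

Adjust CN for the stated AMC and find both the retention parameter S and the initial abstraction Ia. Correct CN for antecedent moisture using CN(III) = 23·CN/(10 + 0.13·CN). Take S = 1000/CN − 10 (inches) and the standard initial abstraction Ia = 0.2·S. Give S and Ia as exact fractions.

Wet (AMC III): CN(III) = 23·83/(10 + 0.13·83) = 1909/(2079/100) = 190900/2079 ≈ 91.823
Retention S: 1000/CN − 10 with CN=91.823 → S = 1700/1909 ≈ 0.891 in
Ia = 0.2·(1700/1909) = 340/1909 in ≈ 0.178 in

S = 1700/1909 in ≈ 0.891 in; Ia = 340/1909 in ≈ 0.178 in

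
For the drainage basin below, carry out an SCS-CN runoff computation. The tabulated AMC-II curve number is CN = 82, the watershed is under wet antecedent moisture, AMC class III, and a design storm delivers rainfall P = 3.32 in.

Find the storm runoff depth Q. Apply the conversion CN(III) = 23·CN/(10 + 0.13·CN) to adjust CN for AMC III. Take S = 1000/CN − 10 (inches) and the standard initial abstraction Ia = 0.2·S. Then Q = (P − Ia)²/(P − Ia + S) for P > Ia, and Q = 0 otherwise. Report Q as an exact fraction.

Wet (AMC III): CN(III) = 23·82/(10 + 0.13·82) = 1886/(1033/50) = 94300/1033 ≈ 91.288
Retention S: 1000/CN − 10 with CN=91.288 → S = 900/943 ≈ 0.954 in
Ia = 0.2S: 0.2·0.954 = 0.191 in (exactly 180/943)
Since P=3.320 > Ia=0.191: effective rainfall P−Ia = 73769/23575 in
Q: (73769/23575)² ÷ (96269/23575) = 5441865361/2269541675 in (≈ 2.398 in)

Q = 5441865361/2269541675 in ≈ 2.398 in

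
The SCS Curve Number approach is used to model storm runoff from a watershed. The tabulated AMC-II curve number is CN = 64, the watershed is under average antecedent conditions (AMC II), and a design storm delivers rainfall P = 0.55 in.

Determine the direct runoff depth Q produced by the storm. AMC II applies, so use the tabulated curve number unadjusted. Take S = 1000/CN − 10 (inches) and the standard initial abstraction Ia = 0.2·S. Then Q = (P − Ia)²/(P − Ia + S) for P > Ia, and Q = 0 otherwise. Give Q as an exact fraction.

Average conditions: CN = 64 (no AMC adjustment).
Max retention: S = 1000/64 − 10 = 45/8 in (≈ 5.625 in)
Initial abstraction Ia = S/5 = (45/8)/5 = 9/8 ≈ 1.125 in
P = 0.550 ≤ Ia = 1.125 in: entire storm abstracted, Q = 0.

Q = 0 in ≈ 0.000 in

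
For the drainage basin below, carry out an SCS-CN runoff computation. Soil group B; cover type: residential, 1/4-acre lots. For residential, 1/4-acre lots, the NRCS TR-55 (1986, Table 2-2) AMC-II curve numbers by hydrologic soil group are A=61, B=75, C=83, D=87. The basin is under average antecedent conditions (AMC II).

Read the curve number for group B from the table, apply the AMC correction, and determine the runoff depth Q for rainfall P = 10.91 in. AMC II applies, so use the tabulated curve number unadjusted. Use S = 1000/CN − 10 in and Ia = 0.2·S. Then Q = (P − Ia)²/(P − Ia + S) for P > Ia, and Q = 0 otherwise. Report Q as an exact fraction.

NRCS table: residential, 1/4-acre lots, soil group B → CN(II) = 75
Average conditions: CN = 75 (no AMC adjustment).
Max retention: S = 1000/75 − 10 = 10/3 in (≈ 3.333 in)
Ia = 0.2·(10/3) = 2/3 in ≈ 0.667 in
Since P=10.910 > Ia=0.667: effective rainfall P−Ia = 3073/300 in
Runoff Q = (P−Ia)²/(P−Ia+S) = (10.243)²/(10.243+3.333) = 9443329/1221900 ≈ 7.728 in

Q = 9443329/1221900 in ≈ 7.728 in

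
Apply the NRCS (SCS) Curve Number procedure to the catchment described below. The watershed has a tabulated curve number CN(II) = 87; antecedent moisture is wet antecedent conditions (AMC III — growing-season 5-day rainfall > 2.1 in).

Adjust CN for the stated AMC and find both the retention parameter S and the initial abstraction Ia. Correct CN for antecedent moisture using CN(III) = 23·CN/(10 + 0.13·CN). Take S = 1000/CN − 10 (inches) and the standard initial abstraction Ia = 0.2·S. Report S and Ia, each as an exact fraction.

Wet (AMC III): CN(III) = 23·87/(10 + 0.13·87) = 2001/(2131/100) = 200100/2131 ≈ 93.900
S = 1000/(200100/2131) − 10 = 1300/2001 in ≈ 0.650 in
Ia = 0.2S: 0.2·0.650 = 0.130 in (exactly 260/2001)

S = 1300/2001 in ≈ 0.650 in; Ia = 260/2001 in ≈ 0.130 in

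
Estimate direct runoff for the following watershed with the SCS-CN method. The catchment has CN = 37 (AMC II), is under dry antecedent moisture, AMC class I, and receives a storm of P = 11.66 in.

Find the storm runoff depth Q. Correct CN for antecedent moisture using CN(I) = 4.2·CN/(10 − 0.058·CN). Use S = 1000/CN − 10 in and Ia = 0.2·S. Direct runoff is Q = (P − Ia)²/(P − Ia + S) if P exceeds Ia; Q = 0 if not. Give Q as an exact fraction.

Q = 43178041/150906350 in ≈ 0.286 in

Dry (AMC I): CN(I) = 4.2·37/(10 − 0.058·37) = (777/5)/(3927/500) = 3700/187 ≈ 19.786
Max retention: S = 1000/(3700/187) − 10 = 1500/37 in (≈ 40.541 in)
Initial abstraction Ia = S/5 = (1500/37)/5 = 300/37 ≈ 8.108 in
P − Ia = 11.660 − 8.108 = 6571/1850 ≈ 3.552 in (> 0, runoff occurs)
Runoff Q = (P−Ia)²/(P−Ia+S) = (3.552)²/(3.552+40.541) = 43178041/150906350 ≈ 0.286 in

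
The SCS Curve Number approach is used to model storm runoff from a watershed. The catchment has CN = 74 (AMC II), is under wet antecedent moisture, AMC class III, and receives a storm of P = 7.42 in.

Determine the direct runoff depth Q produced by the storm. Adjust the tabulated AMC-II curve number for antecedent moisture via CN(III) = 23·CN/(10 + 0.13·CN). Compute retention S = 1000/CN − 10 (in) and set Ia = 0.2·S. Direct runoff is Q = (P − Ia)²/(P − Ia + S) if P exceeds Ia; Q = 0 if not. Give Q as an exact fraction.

Q = 91640003841/15646528550 in ≈ 5.857 in

Wet (AMC III): CN(III) = 23·74/(10 + 0.13·74) = 1702/(981/50) = 85100/981 ≈ 86.748
Retention S: 1000/CN − 10 with CN=86.748 → S = 1300/851 ≈ 1.528 in
Ia = 0.2·(1300/851) = 260/851 in ≈ 0.306 in
P − Ia = 7.420 − 0.306 = 302721/42550 ≈ 7.114 in (> 0, runoff occurs)
Q = (302721/42550)²/((302721/42550) + 1300/851) = (91640003841/1810502500)/(367721/42550) = 91640003841/15646528550 in ≈ 5.857 in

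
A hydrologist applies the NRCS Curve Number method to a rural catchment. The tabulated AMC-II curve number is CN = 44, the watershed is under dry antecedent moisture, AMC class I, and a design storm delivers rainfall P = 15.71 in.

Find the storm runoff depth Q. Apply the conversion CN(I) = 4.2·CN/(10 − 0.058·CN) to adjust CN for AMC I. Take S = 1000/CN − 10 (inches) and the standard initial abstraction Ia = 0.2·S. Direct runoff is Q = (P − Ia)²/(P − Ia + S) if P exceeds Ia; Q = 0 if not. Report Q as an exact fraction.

CN(I) from CN(II)=44: (4.2·44)/(10 − 0.058·44) = 3300/133 ≈ 24.812
S = 1000/(3300/133) − 10 = 1000/33 in ≈ 30.303 in
Ia = 0.2·(1000/33) = 200/33 in ≈ 6.061 in
P − Ia = 15.710 − 6.061 = 31843/3300 ≈ 9.649 in (> 0, runoff occurs)
Q = (31843/3300)²/((31843/3300) + 1000/33) = (1013976649/10890000)/(131843/3300) = 1013976649/435081900 in ≈ 2.331 in

Q = 1013976649/435081900 in ≈ 2.331 in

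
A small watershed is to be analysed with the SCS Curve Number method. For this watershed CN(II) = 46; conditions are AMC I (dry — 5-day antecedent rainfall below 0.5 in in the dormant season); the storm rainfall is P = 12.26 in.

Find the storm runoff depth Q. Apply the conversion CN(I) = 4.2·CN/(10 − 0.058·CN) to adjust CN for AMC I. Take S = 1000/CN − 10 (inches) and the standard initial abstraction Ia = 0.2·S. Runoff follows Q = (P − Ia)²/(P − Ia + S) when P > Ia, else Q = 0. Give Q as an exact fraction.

Q = 2882938249/2243478650 in ≈ 1.285 in

CN(I) from CN(II)=46: (4.2·46)/(10 − 0.058·46) = 16100/611 ≈ 26.350
S = 1000/(16100/611) − 10 = 4500/161 in ≈ 27.950 in
Ia = 0.2S: 0.2·27.950 = 5.590 in (exactly 900/161)
P − Ia = 12.260 − 5.590 = 53693/8050 ≈ 6.670 in (> 0, runoff occurs)
Q = (53693/8050)²/((53693/8050) + 4500/161) = (2882938249/64802500)/(278693/8050) = 2882938249/2243478650 in ≈ 1.285 in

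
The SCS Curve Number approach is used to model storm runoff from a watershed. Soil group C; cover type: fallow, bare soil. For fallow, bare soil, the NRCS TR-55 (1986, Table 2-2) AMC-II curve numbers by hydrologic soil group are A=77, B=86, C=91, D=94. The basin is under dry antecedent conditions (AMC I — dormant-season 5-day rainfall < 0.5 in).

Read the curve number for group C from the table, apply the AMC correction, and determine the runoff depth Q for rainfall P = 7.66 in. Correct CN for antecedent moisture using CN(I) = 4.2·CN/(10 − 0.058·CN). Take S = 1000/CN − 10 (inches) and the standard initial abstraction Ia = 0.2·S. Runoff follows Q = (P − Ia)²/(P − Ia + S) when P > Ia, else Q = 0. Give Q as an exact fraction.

NRCS table: fallow, bare soil, soil group C → CN(II) = 91
CN(I) from CN(II)=91: (4.2·91)/(10 − 0.058·91) = 63700/787 ≈ 80.940
Max retention: S = 1000/(63700/787) − 10 = 1500/637 in (≈ 2.355 in)
Ia = 0.2S: 0.2·2.355 = 0.471 in (exactly 300/637)
Since P=7.660 > Ia=0.471: effective rainfall P−Ia = 228971/31850 in
Q = (228971/31850)²/((228971/31850) + 1500/637) = (52427718841/1014422500)/(303971/31850) = 52427718841/9681476350 in ≈ 5.415 in

Q = 52427718841/9681476350 in ≈ 5.415 in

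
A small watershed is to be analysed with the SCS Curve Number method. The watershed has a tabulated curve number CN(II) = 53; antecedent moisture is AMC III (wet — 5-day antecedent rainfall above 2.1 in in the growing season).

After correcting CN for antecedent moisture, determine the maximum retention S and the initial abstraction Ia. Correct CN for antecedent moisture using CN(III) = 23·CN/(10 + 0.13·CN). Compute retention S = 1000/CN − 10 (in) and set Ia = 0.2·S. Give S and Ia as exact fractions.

S = 4700/1219 in ≈ 3.856 in; Ia = 940/1219 in ≈ 0.771 in

Adjust CN=53 to AMC III: 23·53/(10 + 0.13·53) → 1219 ÷ (1689/100) = 121900/1689 ≈ 72.173
S = 1000/(121900/1689) − 10 = 4700/1219 in ≈ 3.856 in
Initial abstraction Ia = S/5 = (4700/1219)/5 = 940/1219 ≈ 0.771 in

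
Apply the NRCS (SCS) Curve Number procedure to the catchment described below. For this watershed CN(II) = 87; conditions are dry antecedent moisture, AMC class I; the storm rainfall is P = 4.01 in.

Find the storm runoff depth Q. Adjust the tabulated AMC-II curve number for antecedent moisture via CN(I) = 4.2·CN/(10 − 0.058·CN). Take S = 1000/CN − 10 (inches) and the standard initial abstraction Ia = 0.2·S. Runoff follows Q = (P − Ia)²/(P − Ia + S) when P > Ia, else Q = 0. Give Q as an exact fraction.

Adjust CN=87 to AMC I: 4.2·87/(10 − 0.058·87) → (1827/5) ÷ (2477/500) = 182700/2477 ≈ 73.759
Retention S: 1000/CN − 10 with CN=73.759 → S = 6500/1827 ≈ 3.558 in
Initial abstraction Ia = S/5 = (6500/1827)/5 = 1300/1827 ≈ 0.712 in
Since P=4.010 > Ia=0.712: effective rainfall P−Ia = 602627/182700 in
Q: (602627/182700)² ÷ (1252627/182700) = 363159301129/228854952900 in (≈ 1.587 in)

Q = 363159301129/228854952900 in ≈ 1.587 in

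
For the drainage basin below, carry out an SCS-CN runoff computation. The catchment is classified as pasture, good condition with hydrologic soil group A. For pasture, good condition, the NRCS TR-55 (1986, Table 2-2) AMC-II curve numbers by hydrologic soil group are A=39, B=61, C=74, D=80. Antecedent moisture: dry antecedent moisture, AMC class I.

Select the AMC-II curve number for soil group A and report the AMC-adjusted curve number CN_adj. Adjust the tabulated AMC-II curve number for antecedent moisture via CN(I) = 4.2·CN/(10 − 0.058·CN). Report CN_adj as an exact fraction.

CN_adj = 81900/3869 ≈ 21.168

NRCS table: pasture, good condition, soil group A → CN(II) = 39
CN(I) from CN(II)=39: (4.2·39)/(10 − 0.058·39) = 81900/3869 ≈ 21.168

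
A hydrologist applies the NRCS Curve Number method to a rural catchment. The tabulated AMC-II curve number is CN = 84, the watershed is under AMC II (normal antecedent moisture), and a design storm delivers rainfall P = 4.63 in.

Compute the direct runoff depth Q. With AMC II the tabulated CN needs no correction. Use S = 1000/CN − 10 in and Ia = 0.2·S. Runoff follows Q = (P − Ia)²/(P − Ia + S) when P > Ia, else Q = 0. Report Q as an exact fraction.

Q = 79619929/27138300 in ≈ 2.934 in

Average conditions: CN = 84 (no AMC adjustment).
S = 1000/84 − 10 = 40/21 in ≈ 1.905 in
Ia = 0.2S: 0.2·1.905 = 0.381 in (exactly 8/21)
Since P=4.630 > Ia=0.381: effective rainfall P−Ia = 8923/2100 in
Runoff Q = (P−Ia)²/(P−Ia+S) = (4.249)²/(4.249+1.905) = 79619929/27138300 ≈ 2.934 in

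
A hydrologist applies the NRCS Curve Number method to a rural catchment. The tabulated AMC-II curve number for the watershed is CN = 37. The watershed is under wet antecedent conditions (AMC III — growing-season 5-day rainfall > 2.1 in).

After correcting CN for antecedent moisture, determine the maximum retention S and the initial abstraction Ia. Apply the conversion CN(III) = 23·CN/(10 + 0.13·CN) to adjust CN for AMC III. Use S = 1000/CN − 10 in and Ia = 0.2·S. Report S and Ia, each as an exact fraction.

CN(III) from CN(II)=37: (23·37)/(10 + 0.13·37) = 85100/1481 ≈ 57.461
Max retention: S = 1000/(85100/1481) − 10 = 6300/851 in (≈ 7.403 in)
Ia = 0.2S: 0.2·7.403 = 1.481 in (exactly 1260/851)

S = 6300/851 in ≈ 7.403 in; Ia = 1260/851 in ≈ 1.481 in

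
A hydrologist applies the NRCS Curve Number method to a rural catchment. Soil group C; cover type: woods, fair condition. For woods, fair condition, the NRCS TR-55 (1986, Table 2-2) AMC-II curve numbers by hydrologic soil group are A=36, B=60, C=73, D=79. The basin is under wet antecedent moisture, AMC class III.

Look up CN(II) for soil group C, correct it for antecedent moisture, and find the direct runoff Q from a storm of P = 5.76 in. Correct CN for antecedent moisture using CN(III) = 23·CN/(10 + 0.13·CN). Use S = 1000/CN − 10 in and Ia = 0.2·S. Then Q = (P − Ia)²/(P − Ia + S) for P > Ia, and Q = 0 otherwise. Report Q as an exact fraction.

NRCS table: woods, fair condition, soil group C → CN(II) = 73
CN(III) from CN(II)=73: (23·73)/(10 + 0.13·73) = 167900/1949 ≈ 86.147
S = 1000/(167900/1949) − 10 = 2700/1679 in ≈ 1.608 in
Ia = 0.2S: 0.2·1.608 = 0.322 in (exactly 540/1679)
Excess rainfall: 5.760 − 0.322 = 5.438 in; P > Ia so Q > 0
Runoff Q = (P−Ia)²/(P−Ia+S) = (5.438)²/(5.438+1.608) = 361874529/86216650 ≈ 4.197 in

Q = 361874529/86216650 in ≈ 4.197 in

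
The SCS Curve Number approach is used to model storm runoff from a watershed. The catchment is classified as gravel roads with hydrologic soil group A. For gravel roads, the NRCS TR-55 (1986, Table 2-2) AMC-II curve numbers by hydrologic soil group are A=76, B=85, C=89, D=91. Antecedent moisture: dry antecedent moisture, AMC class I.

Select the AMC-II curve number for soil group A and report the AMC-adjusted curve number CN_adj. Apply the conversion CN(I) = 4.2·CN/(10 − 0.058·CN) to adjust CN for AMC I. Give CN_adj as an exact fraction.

NRCS table: gravel roads, soil group A → CN(II) = 76
CN(I) from CN(II)=76: (4.2·76)/(10 − 0.058·76) = 13300/233 ≈ 57.082

CN_adj = 13300/233 ≈ 57.082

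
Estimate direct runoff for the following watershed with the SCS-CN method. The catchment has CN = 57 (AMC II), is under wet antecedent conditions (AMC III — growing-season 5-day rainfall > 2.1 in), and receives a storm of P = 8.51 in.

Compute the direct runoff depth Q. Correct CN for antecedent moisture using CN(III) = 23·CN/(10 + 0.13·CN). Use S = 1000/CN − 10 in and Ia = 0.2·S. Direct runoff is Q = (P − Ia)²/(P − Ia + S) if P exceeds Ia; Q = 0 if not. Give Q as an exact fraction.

CN(III) from CN(II)=57: (23·57)/(10 + 0.13·57) = 131100/1741 ≈ 75.302
Retention S: 1000/CN − 10 with CN=75.302 → S = 4300/1311 ≈ 3.280 in
Ia = 0.2S: 0.2·3.280 = 0.656 in (exactly 860/1311)
Excess rainfall: 8.510 − 0.656 = 7.854 in; P > Ia so Q > 0
Q = (1029661/131100)²/((1029661/131100) + 4300/1311) = (1060201774921/17187210000)/(1459661/131100) = 1060201774921/191361557100 in ≈ 5.540 in

Q = 1060201774921/191361557100 in ≈ 5.540 in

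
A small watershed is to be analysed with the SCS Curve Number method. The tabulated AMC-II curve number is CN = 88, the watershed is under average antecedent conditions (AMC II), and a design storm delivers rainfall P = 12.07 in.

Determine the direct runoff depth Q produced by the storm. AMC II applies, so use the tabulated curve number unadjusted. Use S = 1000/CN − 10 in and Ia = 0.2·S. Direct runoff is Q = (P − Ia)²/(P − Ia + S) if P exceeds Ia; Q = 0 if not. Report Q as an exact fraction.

CN(II) = 88; AMC II needs no correction.
Retention S: 1000/CN − 10 with CN=88.000 → S = 15/11 ≈ 1.364 in
Ia = 0.2S: 0.2·1.364 = 0.273 in (exactly 3/11)
Excess rainfall: 12.070 − 0.273 = 11.797 in; P > Ia so Q > 0
Q = (12977/1100)²/((12977/1100) + 15/11) = (168402529/1210000)/(14477/1100) = 168402529/15924700 in ≈ 10.575 in

Q = 168402529/15924700 in ≈ 10.575 in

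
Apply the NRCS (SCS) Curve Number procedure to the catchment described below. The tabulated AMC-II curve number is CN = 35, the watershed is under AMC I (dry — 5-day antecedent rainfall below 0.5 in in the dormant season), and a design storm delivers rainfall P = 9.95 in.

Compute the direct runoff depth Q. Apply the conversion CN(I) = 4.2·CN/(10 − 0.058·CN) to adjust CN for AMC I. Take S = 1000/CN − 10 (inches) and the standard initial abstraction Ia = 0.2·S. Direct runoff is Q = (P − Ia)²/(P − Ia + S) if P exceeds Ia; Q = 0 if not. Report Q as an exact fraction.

Q = 10582009/391763820 in ≈ 0.027 in

CN(I) from CN(II)=35: (4.2·35)/(10 − 0.058·35) = 14700/797 ≈ 18.444
S = 1000/(14700/797) − 10 = 6500/147 in ≈ 44.218 in
Initial abstraction Ia = S/5 = (6500/147)/5 = 1300/147 ≈ 8.844 in
Excess rainfall: 9.950 − 8.844 = 1.106 in; P > Ia so Q > 0
Q: (3253/2940)² ÷ (133253/2940) = 10582009/391763820 in (≈ 0.027 in)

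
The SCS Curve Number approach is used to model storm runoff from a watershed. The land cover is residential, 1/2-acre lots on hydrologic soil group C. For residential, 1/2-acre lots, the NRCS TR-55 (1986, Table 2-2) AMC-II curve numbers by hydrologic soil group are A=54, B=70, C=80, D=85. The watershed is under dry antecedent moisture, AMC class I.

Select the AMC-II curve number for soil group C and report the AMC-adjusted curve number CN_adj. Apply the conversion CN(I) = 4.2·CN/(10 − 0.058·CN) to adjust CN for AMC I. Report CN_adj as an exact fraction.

NRCS table: residential, 1/2-acre lots, soil group C → CN(II) = 80
Adjust CN=80 to AMC I: 4.2·80/(10 − 0.058·80) → 336 ÷ (134/25) = 4200/67 ≈ 62.687

CN_adj = 4200/67 ≈ 62.687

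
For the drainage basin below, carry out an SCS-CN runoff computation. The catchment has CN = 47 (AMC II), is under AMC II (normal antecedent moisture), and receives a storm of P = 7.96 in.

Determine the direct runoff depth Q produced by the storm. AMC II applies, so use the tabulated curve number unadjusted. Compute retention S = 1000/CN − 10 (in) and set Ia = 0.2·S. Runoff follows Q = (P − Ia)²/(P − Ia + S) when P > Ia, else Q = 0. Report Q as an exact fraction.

Average conditions: CN = 47 (no AMC adjustment).
Retention S: 1000/CN − 10 with CN=47.000 → S = 530/47 ≈ 11.277 in
Ia = 0.2·(530/47) = 106/47 in ≈ 2.255 in
Excess rainfall: 7.960 − 2.255 = 5.705 in; P > Ia so Q > 0
Q: (6703/1175)² ÷ (19953/1175) = 44930209/23444775 in (≈ 1.916 in)

Q = 44930209/23444775 in ≈ 1.916 in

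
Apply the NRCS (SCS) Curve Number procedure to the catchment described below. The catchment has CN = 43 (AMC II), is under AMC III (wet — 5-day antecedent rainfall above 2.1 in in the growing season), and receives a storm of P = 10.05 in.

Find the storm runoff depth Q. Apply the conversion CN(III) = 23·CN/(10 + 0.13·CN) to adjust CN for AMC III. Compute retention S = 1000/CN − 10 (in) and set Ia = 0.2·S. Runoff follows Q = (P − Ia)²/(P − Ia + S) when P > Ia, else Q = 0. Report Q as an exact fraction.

Adjust CN=43 to AMC III: 23·43/(10 + 0.13·43) → 989 ÷ (1559/100) = 98900/1559 ≈ 63.438
Max retention: S = 1000/(98900/1559) − 10 = 5700/989 in (≈ 5.763 in)
Ia = 0.2S: 0.2·5.763 = 1.153 in (exactly 1140/989)
P − Ia = 10.050 − 1.153 = 175989/19780 ≈ 8.897 in (> 0, runoff occurs)
Q = (175989/19780)²/((175989/19780) + 5700/989) = (30972128121/391248400)/(289989/19780) = 3441347569/637331380 in ≈ 5.400 in

Q = 3441347569/637331380 in ≈ 5.400 in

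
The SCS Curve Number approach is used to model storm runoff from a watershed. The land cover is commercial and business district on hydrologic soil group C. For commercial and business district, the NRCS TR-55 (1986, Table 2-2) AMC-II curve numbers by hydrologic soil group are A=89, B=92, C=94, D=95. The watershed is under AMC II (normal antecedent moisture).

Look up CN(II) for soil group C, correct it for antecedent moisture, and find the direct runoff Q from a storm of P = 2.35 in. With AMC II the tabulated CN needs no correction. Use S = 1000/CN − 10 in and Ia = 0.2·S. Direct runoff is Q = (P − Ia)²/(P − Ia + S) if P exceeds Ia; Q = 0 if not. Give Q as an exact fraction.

NRCS table: commercial and business district, soil group C → CN(II) = 94
AMC II — tabulated CN = 94 applies directly.
Retention S: 1000/CN − 10 with CN=94.000 → S = 30/47 ≈ 0.638 in
Ia = 0.2·(30/47) = 6/47 in ≈ 0.128 in
P − Ia = 2.350 − 0.128 = 2089/940 ≈ 2.222 in (> 0, runoff occurs)
Q: (2089/940)² ÷ (2689/940) = 4363921/2527660 in (≈ 1.726 in)

Q = 4363921/2527660 in ≈ 1.726 in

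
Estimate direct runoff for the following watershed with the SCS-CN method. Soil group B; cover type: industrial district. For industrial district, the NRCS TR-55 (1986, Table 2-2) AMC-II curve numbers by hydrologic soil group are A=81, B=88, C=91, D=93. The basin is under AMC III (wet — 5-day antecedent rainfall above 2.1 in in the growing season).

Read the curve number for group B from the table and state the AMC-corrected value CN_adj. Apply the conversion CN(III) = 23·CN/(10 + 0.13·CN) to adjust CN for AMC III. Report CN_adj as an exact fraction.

CN_adj = 6325/67 ≈ 94.403

NRCS table: industrial district, soil group B → CN(II) = 88
Adjust CN=88 to AMC III: 23·88/(10 + 0.13·88) → 2024 ÷ (536/25) = 6325/67 ≈ 94.403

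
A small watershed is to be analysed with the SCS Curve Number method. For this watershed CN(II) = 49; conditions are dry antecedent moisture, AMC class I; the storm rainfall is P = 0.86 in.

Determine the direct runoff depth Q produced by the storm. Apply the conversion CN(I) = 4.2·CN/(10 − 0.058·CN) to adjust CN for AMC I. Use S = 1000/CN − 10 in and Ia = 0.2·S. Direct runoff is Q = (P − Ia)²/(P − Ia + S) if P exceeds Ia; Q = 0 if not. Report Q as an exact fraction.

Q = 0 in ≈ 0.000 in

CN(I) from CN(II)=49: (4.2·49)/(10 − 0.058·49) = 34300/1193 ≈ 28.751
S = 1000/(34300/1193) − 10 = 8500/343 in ≈ 24.781 in
Initial abstraction Ia = S/5 = (8500/343)/5 = 1700/343 ≈ 4.956 in
P = 0.860 ≤ Ia = 4.956 in: entire storm abstracted, Q = 0.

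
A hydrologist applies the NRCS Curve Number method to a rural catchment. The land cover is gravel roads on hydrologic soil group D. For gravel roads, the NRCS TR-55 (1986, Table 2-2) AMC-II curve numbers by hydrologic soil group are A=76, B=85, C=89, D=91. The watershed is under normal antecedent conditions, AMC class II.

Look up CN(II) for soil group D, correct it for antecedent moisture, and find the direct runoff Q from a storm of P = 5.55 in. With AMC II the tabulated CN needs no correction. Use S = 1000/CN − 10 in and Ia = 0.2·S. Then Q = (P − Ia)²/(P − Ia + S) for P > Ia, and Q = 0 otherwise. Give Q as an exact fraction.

NRCS table: gravel roads, soil group D → CN(II) = 91
Average conditions: CN = 91 (no AMC adjustment).
Max retention: S = 1000/91 − 10 = 90/91 in (≈ 0.989 in)
Ia = 0.2S: 0.2·0.989 = 0.198 in (exactly 18/91)
Since P=5.550 > Ia=0.198: effective rainfall P−Ia = 9741/1820 in
Runoff Q = (P−Ia)²/(P−Ia+S) = (5.352)²/(5.352+0.989) = 31629027/7001540 ≈ 4.517 in

Q = 31629027/7001540 in ≈ 4.517 in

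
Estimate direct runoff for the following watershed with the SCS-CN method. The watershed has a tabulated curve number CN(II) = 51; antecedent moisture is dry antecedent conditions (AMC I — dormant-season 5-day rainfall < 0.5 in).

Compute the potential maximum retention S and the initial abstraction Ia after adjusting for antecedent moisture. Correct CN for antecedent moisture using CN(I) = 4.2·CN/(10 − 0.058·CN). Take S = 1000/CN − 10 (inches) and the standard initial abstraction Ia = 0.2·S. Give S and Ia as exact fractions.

S = 3500/153 in ≈ 22.876 in; Ia = 700/153 in ≈ 4.575 in

CN(I) from CN(II)=51: (4.2·51)/(10 − 0.058·51) = 15300/503 ≈ 30.417
Max retention: S = 1000/(15300/503) − 10 = 3500/153 in (≈ 22.876 in)
Ia = 0.2S: 0.2·22.876 = 4.575 in (exactly 700/153)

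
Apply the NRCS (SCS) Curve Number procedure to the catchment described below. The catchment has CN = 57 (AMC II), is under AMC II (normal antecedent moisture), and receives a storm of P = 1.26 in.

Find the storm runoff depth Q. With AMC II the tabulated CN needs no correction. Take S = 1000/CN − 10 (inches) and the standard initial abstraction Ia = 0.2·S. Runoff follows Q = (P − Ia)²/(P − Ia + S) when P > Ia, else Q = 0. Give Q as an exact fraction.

Average conditions: CN = 57 (no AMC adjustment).
S = 1000/57 − 10 = 430/57 in ≈ 7.544 in
Ia = 0.2S: 0.2·7.544 = 1.509 in (exactly 86/57)
P = 1.260 ≤ Ia = 1.509 in: entire storm abstracted, Q = 0.

Q = 0 in ≈ 0.000 in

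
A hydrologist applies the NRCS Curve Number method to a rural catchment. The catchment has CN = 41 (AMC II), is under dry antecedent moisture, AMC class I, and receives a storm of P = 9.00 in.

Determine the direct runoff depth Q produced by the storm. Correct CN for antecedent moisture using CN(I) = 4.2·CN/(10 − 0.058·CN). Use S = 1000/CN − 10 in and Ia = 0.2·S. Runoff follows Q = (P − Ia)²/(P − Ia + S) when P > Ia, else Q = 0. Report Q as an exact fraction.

Q = 3418801/26991489 in ≈ 0.127 in

CN(I) from CN(II)=41: (4.2·41)/(10 − 0.058·41) = 86100/3811 ≈ 22.592
S = 1000/(86100/3811) − 10 = 29500/861 in ≈ 34.262 in
Initial abstraction Ia = S/5 = (29500/861)/5 = 5900/861 ≈ 6.852 in
Since P=9.000 > Ia=6.852: effective rainfall P−Ia = 1849/861 in
Q: (1849/861)² ÷ (31349/861) = 3418801/26991489 in (≈ 0.127 in)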